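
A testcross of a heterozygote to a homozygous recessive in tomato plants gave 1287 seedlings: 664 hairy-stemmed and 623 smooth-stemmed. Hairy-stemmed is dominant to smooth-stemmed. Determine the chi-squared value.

A testcross of a heterozygote (Aa × aa) gives a 1:1 phenotypic ratio.
Total ratio parts = 2. Expected numbers out of 1287:
  hairy-stemmed: 1287 × 1/2 = 643.5
  smooth-stemmed: 1287 × 1/2 = 643.5
χ² = Σ (O − E)² / E
  hairy-stemmed: (664 − 643.5)² / 643.5 = 0.6531
  smooth-stemmed: (623 − 643.5)² / 643.5 = 0.6531
χ² = 0.6531 + 0.6531 = 1.3062 ≈ 1.306

1.306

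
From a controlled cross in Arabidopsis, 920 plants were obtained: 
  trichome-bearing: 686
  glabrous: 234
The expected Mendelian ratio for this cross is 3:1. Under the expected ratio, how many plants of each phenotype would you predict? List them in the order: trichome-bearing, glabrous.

Expected counts for N = 920 under a 3:1 ratio (total parts = 4):
  trichome-bearing: 920 × 3/4 = 690
  glabrous: 920 × 1/4 = 230

690, 230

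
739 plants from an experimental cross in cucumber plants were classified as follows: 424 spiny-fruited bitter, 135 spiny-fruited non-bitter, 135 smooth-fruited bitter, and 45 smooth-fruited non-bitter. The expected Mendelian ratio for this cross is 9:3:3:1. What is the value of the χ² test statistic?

Expected counts for N = 739 under a 9:3:3:1 ratio (total parts = 16):
  spiny-fruited bitter: 739 × 9/16 = 415.6875
  spiny-fruited non-bitter: 739 × 3/16 = 138.5625
  smooth-fruited bitter: 739 × 3/16 = 138.5625
  smooth-fruited non-bitter: 739 × 1/16 = 46.1875
χ² = Σ (O − E)² / E
  spiny-fruited bitter: (424 − 415.6875)² / 415.6875 = 0.1662
  spiny-fruited non-bitter: (135 − 138.5625)² / 138.5625 = 0.0916
  smooth-fruited bitter: (135 − 138.5625)² / 138.5625 = 0.0916
  smooth-fruited non-bitter: (45 − 46.1875)² / 46.1875 = 0.0305
χ² = 0.1662 + 0.0916 + 0.0916 + 0.0305 = 0.3799 ≈ 0.380

0.380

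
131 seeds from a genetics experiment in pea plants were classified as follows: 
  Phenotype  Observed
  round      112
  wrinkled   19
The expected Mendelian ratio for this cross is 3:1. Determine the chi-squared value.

7.697

The 3:1 ratio has 4 parts, so with N = 131 the expected counts are:
  round: 131 × 3/4 = 98.25
  wrinkled: 131 × 1/4 = 32.75
χ² = Σ (O − E)² / E
  round: (112 − 98.25)² / 98.25 = 1.9243
  wrinkled: (19 − 32.75)² / 32.75 = 5.7729
χ² = 1.9243 + 5.7729 = 7.6972 ≈ 7.697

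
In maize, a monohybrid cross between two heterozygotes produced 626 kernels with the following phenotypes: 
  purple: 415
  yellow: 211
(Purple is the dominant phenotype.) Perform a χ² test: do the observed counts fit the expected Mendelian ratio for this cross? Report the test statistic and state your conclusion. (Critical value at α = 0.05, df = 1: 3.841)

For a monohybrid cross between heterozygotes with complete dominance, the expected phenotypic ratio is 3:1.
Total ratio parts = 4. Expected numbers out of 626:
  purple: 626 × 3/4 = 469.5
  yellow: 626 × 1/4 = 156.5
χ² = Σ (O − E)² / E
  purple: (415 − 469.5)² / 469.5 = 6.3264
  yellow: (211 − 156.5)² / 156.5 = 18.9792
χ² = 6.3264 + 18.9792 = 25.3056 ≈ 25.306
Degrees of freedom = 2 − 1 = 1; critical value at α = 0.05 is 3.841.
Since 25.306 > 3.841, we reject the null hypothesis — the data do not fit the 3:1 ratio.

25.306; not consistent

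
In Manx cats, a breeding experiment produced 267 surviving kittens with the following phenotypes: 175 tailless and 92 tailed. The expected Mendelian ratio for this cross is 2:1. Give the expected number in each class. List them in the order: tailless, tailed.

The 2:1 ratio has 3 parts, so with N = 267 the expected counts are:
  tailless: 267 × 2/3 = 178
  tailed: 267 × 1/3 = 89

178, 89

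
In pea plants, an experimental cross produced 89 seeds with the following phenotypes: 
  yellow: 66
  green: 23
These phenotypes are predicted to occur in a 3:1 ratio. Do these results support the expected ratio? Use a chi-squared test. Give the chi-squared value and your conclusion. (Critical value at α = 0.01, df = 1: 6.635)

The 3:1 ratio has 4 parts, so with N = 89 the expected counts are:
  yellow: 89 × 3/4 = 66.75
  green: 89 × 1/4 = 22.25
χ² = Σ (O − E)² / E
  yellow: (66 − 66.75)² / 66.75 = 0.0084
  green: (23 − 22.25)² / 22.25 = 0.0253
χ² = 0.0084 + 0.0253 = 0.0337 ≈ 0.034
Degrees of freedom = 2 − 1 = 1; critical value at α = 0.01 is 6.635.
Since 0.034 < 6.635, we fail to reject the null hypothesis — the data are consistent with the 3:1 ratio.

0.034; consistent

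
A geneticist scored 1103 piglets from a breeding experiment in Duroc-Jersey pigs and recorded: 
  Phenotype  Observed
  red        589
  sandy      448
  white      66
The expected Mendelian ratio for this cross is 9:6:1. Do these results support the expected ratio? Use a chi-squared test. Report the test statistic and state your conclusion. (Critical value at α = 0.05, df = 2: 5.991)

Total ratio parts = 16. Expected numbers out of 1103:
  red: 1103 × 9/16 = 620.4375
  sandy: 1103 × 6/16 = 413.625
  white: 1103 × 1/16 = 68.9375
χ² = Σ (O − E)² / E
  red: (589 − 620.4375)² / 620.4375 = 1.5929
  sandy: (448 − 413.625)² / 413.625 = 2.8568
  white: (66 − 68.9375)² / 68.9375 = 0.1252
χ² = 1.5929 + 2.8568 + 0.1252 = 4.5749 ≈ 4.575
Degrees of freedom = 3 − 1 = 2; critical value at α = 0.05 is 5.991.
Since 4.575 < 5.991, we fail to reject the null hypothesis — the data are consistent with the 9:6:1 ratio.

4.575; consistent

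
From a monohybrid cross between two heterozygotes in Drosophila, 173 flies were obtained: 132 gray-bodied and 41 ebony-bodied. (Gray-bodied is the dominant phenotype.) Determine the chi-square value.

For a monohybrid cross between heterozygotes with complete dominance, the expected phenotypic ratio is 3:1.
Expected counts for N = 173 under a 3:1 ratio (total parts = 4):
  gray-bodied: 173 × 3/4 = 129.75
  ebony-bodied: 173 × 1/4 = 43.25
χ² = Σ (O − E)² / E
  gray-bodied: (132 − 129.75)² / 129.75 = 0.0390
  ebony-bodied: (41 − 43.25)² / 43.25 = 0.1171
χ² = 0.0390 + 0.1171 = 0.1561 ≈ 0.156

0.156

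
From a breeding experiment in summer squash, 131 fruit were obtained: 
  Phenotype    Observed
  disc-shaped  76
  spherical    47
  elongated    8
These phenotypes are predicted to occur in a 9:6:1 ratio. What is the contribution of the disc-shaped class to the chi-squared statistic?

Expected counts for N = 131 under a 9:6:1 ratio (total parts = 16):
  disc-shaped: 131 × 9/16 = 73.6875
  spherical: 131 × 6/16 = 49.125
  elongated: 131 × 1/16 = 8.1875
Contribution of disc-shaped: (76 − 73.6875)² / 73.6875 = 0.0726

0.073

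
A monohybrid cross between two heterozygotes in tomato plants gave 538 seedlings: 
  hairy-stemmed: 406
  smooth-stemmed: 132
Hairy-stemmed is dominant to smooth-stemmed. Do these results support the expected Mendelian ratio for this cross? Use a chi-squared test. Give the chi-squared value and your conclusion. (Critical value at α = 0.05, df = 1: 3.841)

0.062; consistent

For a monohybrid cross between heterozygotes with complete dominance, the expected phenotypic ratio is 3:1.
Total ratio parts = 4. Expected numbers out of 538:
  hairy-stemmed: 538 × 3/4 = 403.5
  smooth-stemmed: 538 × 1/4 = 134.5
χ² = Σ (O − E)² / E
  hairy-stemmed: (406 − 403.5)² / 403.5 = 0.0155
  smooth-stemmed: (132 − 134.5)² / 134.5 = 0.0465
χ² = 0.0155 + 0.0465 = 0.062
Degrees of freedom = 2 − 1 = 1; critical value at α = 0.05 is 3.841.
Since 0.062 < 3.841, we fail to reject the null hypothesis — the data are consistent with the 3:1 ratio.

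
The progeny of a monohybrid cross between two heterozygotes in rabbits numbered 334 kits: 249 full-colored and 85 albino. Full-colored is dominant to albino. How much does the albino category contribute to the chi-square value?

For a monohybrid cross between heterozygotes with complete dominance, the expected phenotypic ratio is 3:1.
Expected counts for N = 334 under a 3:1 ratio (total parts = 4):
  full-colored: 334 × 3/4 = 250.5
  albino: 334 × 1/4 = 83.5
Contribution of albino: (85 − 83.5)² / 83.5 = 0.0269

0.027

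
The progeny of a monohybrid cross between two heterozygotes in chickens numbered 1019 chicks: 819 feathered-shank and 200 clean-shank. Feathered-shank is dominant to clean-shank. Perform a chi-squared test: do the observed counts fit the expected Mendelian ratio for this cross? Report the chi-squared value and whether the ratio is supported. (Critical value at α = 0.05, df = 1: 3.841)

For a monohybrid cross between heterozygotes with complete dominance, the expected phenotypic ratio is 3:1.
Total ratio parts = 4. Expected numbers out of 1019:
  feathered-shank: 1019 × 3/4 = 764.25
  clean-shank: 1019 × 1/4 = 254.75
χ² = Σ (O − E)² / E
  feathered-shank: (819 − 764.25)² / 764.25 = 3.9222
  clean-shank: (200 − 254.75)² / 254.75 = 11.7667
χ² = 3.9222 + 11.7667 = 15.6889 ≈ 15.689
Degrees of freedom = 2 − 1 = 1; critical value at α = 0.05 is 3.841.
Since 15.689 > 3.841, we reject the null hypothesis — the data do not fit the 3:1 ratio.

15.689; not consistent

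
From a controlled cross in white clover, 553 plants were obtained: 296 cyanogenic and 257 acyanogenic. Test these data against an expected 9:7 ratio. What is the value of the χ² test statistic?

Total ratio parts = 16. Expected numbers out of 553:
  cyanogenic: 553 × 9/16 = 311.0625
  acyanogenic: 553 × 7/16 = 241.9375
χ² = Σ (O − E)² / E
  cyanogenic: (296 − 311.0625)² / 311.0625 = 0.7294
  acyanogenic: (257 − 241.9375)² / 241.9375 = 0.9378
χ² = 0.7294 + 0.9378 = 1.6672 ≈ 1.667

1.667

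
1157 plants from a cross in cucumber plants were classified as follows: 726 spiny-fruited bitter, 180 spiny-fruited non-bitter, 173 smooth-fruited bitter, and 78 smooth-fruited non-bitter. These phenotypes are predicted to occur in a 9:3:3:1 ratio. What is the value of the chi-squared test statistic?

24.322

Expected counts for N = 1157 under a 9:3:3:1 ratio (total parts = 16):
  spiny-fruited bitter: 1157 × 9/16 = 650.8125
  spiny-fruited non-bitter: 1157 × 3/16 = 216.9375
  smooth-fruited bitter: 1157 × 3/16 = 216.9375
  smooth-fruited non-bitter: 1157 × 1/16 = 72.3125
χ² = Σ (O − E)² / E
  spiny-fruited bitter: (726 − 650.8125)² / 650.8125 = 8.6863
  spiny-fruited non-bitter: (180 − 216.9375)² / 216.9375 = 6.2893
  smooth-fruited bitter: (173 − 216.9375)² / 216.9375 = 8.8989
  smooth-fruited non-bitter: (78 − 72.3125)² / 72.3125 = 0.4473
χ² = 8.6863 + 6.2893 + 8.8989 + 0.4473 = 24.3218 ≈ 24.322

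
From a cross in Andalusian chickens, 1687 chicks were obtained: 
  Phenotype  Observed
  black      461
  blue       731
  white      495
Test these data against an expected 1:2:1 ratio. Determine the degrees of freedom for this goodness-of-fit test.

A goodness-of-fit test with 3 phenotype classes has df = 3 − 1 = 2.

2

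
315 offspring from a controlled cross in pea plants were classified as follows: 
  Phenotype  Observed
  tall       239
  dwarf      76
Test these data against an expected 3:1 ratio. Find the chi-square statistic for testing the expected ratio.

0.128

Under the 3:1 hypothesis (Σ ratio = 4, N = 315):
  tall: 315 × 3/4 = 236.25
  dwarf: 315 × 1/4 = 78.75
χ² = Σ (O − E)² / E
  tall: (239 − 236.25)² / 236.25 = 0.0320
  dwarf: (76 − 78.75)² / 78.75 = 0.0960
χ² = 0.0320 + 0.0960 = 0.128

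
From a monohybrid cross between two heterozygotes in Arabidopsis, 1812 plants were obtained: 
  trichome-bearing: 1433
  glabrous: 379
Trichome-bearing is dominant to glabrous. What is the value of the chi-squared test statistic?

For a monohybrid cross between heterozygotes with complete dominance, the expected phenotypic ratio is 3:1.
Total ratio parts = 4. Expected numbers out of 1812:
  trichome-bearing: 1812 × 3/4 = 1359
  glabrous: 1812 × 1/4 = 453
χ² = Σ (O − E)² / E
  trichome-bearing: (1433 − 1359)² / 1359 = 4.0294
  glabrous: (379 − 453)² / 453 = 12.0883
χ² = 4.0294 + 12.0883 = 16.1177 ≈ 16.118

16.118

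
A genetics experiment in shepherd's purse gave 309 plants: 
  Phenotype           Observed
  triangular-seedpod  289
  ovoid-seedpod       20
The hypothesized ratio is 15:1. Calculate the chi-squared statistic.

Expected counts for N = 309 under a 15:1 ratio (total parts = 16):
  triangular-seedpod: 309 × 15/16 = 289.6875
  ovoid-seedpod: 309 × 1/16 = 19.3125
χ² = Σ (O − E)² / E
  triangular-seedpod: (289 − 289.6875)² / 289.6875 = 0.0016
  ovoid-seedpod: (20 − 19.3125)² / 19.3125 = 0.0245
χ² = 0.0016 + 0.0245 = 0.0261 ≈ 0.026

0.026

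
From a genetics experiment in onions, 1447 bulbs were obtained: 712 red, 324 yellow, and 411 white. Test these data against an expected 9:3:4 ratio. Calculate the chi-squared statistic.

29.703

Under the 9:3:4 hypothesis (Σ ratio = 16, N = 1447):
  red: 1447 × 9/16 = 813.9375
  yellow: 1447 × 3/16 = 271.3125
  white: 1447 × 4/16 = 361.75
χ² = Σ (O − E)² / E
  red: (712 − 813.9375)² / 813.9375 = 12.7666
  yellow: (324 − 271.3125)² / 271.3125 = 10.2316
  white: (411 − 361.75)² / 361.75 = 6.7051
χ² = 12.7666 + 10.2316 + 6.7051 = 29.7033 ≈ 29.703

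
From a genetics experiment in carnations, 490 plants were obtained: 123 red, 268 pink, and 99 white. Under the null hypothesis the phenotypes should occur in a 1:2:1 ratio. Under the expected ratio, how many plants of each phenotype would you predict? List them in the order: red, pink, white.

122.5, 245, 122.5

Under the 1:2:1 hypothesis (Σ ratio = 4, N = 490):
  red: 490 × 1/4 = 122.5
  pink: 490 × 2/4 = 245
  white: 490 × 1/4 = 122.5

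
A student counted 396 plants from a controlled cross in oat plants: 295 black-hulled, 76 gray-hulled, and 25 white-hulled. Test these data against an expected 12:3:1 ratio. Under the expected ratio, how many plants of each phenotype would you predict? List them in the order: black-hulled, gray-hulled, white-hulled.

The 12:3:1 ratio has 16 parts, so with N = 396 the expected counts are:
  black-hulled: 396 × 12/16 = 297
  gray-hulled: 396 × 3/16 = 74.25
  white-hulled: 396 × 1/16 = 24.75

297, 74.25, 24.75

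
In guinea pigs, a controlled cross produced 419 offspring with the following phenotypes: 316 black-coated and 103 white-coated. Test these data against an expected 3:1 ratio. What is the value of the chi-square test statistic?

The 3:1 ratio has 4 parts, so with N = 419 the expected counts are:
  black-coated: 419 × 3/4 = 314.25
  white-coated: 419 × 1/4 = 104.75
χ² = Σ (O − E)² / E
  black-coated: (316 − 314.25)² / 314.25 = 0.0097
  white-coated: (103 − 104.75)² / 104.75 = 0.0292
χ² = 0.0097 + 0.0292 = 0.0389 ≈ 0.039

0.039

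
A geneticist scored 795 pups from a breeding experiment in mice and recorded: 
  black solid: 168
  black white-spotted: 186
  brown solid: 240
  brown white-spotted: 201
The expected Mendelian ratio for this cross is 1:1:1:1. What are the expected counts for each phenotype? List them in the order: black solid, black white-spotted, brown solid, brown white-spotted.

198.75, 198.75, 198.75, 198.75

Expected counts for N = 795 under a 1:1:1:1 ratio (total parts = 4):
  black solid: 795 × 1/4 = 198.75
  black white-spotted: 795 × 1/4 = 198.75
  brown solid: 795 × 1/4 = 198.75
  brown white-spotted: 795 × 1/4 = 198.75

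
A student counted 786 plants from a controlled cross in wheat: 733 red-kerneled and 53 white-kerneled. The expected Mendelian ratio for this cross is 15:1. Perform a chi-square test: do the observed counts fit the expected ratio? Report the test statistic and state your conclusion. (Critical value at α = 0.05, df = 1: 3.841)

0.326; consistent

Total ratio parts = 16. Expected numbers out of 786:
  red-kerneled: 786 × 15/16 = 736.875
  white-kerneled: 786 × 1/16 = 49.125
χ² = Σ (O − E)² / E
  red-kerneled: (733 − 736.875)² / 736.875 = 0.0204
  white-kerneled: (53 − 49.125)² / 49.125 = 0.3057
χ² = 0.0204 + 0.3057 = 0.3261 ≈ 0.326
Degrees of freedom = 2 − 1 = 1; critical value at α = 0.05 is 3.841.
Since 0.326 < 3.841, we fail to reject the null hypothesis — the data are consistent with the 15:1 ratio.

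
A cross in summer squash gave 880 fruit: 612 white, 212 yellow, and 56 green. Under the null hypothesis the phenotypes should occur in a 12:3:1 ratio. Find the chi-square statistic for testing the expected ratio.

16.897

The 12:3:1 ratio has 16 parts, so with N = 880 the expected counts are:
  white: 880 × 12/16 = 660
  yellow: 880 × 3/16 = 165
  green: 880 × 1/16 = 55
χ² = Σ (O − E)² / E
  white: (612 − 660)² / 660 = 3.4909
  yellow: (212 − 165)² / 165 = 13.3879
  green: (56 − 55)² / 55 = 0.0182
χ² = 3.4909 + 13.3879 + 0.0182 = 16.897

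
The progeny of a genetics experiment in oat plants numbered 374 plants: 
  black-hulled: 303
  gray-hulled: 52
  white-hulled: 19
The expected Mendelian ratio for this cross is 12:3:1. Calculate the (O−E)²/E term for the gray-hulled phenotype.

Expected counts for N = 374 under a 12:3:1 ratio (total parts = 16):
  black-hulled: 374 × 12/16 = 280.5
  gray-hulled: 374 × 3/16 = 70.125
  white-hulled: 374 × 1/16 = 23.375
Contribution of gray-hulled: (52 − 70.125)² / 70.125 = 4.6847

4.685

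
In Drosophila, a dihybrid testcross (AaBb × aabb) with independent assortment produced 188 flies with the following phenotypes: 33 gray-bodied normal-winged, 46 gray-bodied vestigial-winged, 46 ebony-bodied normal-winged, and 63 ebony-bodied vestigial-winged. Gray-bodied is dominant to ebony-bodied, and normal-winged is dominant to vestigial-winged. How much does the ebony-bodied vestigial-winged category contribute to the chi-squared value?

5.447

A dihybrid testcross with independent assortment gives a 1:1:1:1 ratio.
Expected counts for N = 188 under a 1:1:1:1 ratio (total parts = 4):
  gray-bodied normal-winged: 188 × 1/4 = 47
  gray-bodied vestigial-winged: 188 × 1/4 = 47
  ebony-bodied normal-winged: 188 × 1/4 = 47
  ebony-bodied vestigial-winged: 188 × 1/4 = 47
Contribution of ebony-bodied vestigial-winged: (63 − 47)² / 47 = 5.4468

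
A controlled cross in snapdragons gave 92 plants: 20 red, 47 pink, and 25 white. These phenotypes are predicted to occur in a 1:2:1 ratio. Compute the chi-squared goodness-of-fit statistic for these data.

The 1:2:1 ratio has 4 parts, so with N = 92 the expected counts are:
  red: 92 × 1/4 = 23
  pink: 92 × 2/4 = 46
  white: 92 × 1/4 = 23
χ² = Σ (O − E)² / E
  red: (20 − 23)² / 23 = 0.3913
  pink: (47 − 46)² / 46 = 0.0217
  white: (25 − 23)² / 23 = 0.1739
χ² = 0.3913 + 0.0217 + 0.1739 = 0.5869 ≈ 0.587

0.587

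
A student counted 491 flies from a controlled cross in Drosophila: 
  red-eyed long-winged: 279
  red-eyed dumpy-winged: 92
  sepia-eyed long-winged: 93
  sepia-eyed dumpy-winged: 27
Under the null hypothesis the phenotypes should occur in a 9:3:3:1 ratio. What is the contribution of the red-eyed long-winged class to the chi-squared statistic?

0.029

Expected counts for N = 491 under a 9:3:3:1 ratio (total parts = 16):
  red-eyed long-winged: 491 × 9/16 = 276.1875
  red-eyed dumpy-winged: 491 × 3/16 = 92.0625
  sepia-eyed long-winged: 491 × 3/16 = 92.0625
  sepia-eyed dumpy-winged: 491 × 1/16 = 30.6875
Contribution of red-eyed long-winged: (279 − 276.1875)² / 276.1875 = 0.0286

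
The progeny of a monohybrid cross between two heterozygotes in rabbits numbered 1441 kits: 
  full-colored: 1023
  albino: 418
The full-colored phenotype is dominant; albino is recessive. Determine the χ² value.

For a monohybrid cross between heterozygotes with complete dominance, the expected phenotypic ratio is 3:1.
Total ratio parts = 4. Expected numbers out of 1441:
  full-colored: 1441 × 3/4 = 1080.75
  albino: 1441 × 1/4 = 360.25
χ² = Σ (O − E)² / E
  full-colored: (1023 − 1080.75)² / 1080.75 = 3.0859
  albino: (418 − 360.25)² / 360.25 = 9.2576
χ² = 3.0859 + 9.2576 = 12.3435 ≈ 12.344

12.344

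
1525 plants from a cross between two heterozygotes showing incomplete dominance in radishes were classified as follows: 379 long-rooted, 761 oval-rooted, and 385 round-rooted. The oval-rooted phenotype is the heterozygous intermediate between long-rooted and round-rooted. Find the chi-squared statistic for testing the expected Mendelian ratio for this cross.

With incomplete dominance, a heterozygote × heterozygote cross gives a 1:2:1 phenotypic ratio.
Total ratio parts = 4. Expected numbers out of 1525:
  long-rooted: 1525 × 1/4 = 381.25
  oval-rooted: 1525 × 2/4 = 762.5
  round-rooted: 1525 × 1/4 = 381.25
χ² = Σ (O − E)² / E
  long-rooted: (379 − 381.25)² / 381.25 = 0.0133
  oval-rooted: (761 − 762.5)² / 762.5 = 0.0030
  round-rooted: (385 − 381.25)² / 381.25 = 0.0369
χ² = 0.0133 + 0.0030 + 0.0369 = 0.0532 ≈ 0.053

0.053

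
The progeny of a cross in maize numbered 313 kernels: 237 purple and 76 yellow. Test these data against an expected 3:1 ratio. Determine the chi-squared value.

0.086

The 3:1 ratio has 4 parts, so with N = 313 the expected counts are:
  purple: 313 × 3/4 = 234.75
  yellow: 313 × 1/4 = 78.25
χ² = Σ (O − E)² / E
  purple: (237 − 234.75)² / 234.75 = 0.0216
  yellow: (76 − 78.25)² / 78.25 = 0.0647
χ² = 0.0216 + 0.0647 = 0.0863 ≈ 0.086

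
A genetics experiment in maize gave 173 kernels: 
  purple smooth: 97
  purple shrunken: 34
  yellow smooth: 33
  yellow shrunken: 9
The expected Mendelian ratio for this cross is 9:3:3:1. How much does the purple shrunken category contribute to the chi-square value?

Expected counts for N = 173 under a 9:3:3:1 ratio (total parts = 16):
  purple smooth: 173 × 9/16 = 97.3125
  purple shrunken: 173 × 3/16 = 32.4375
  yellow smooth: 173 × 3/16 = 32.4375
  yellow shrunken: 173 × 1/16 = 10.8125
Contribution of purple shrunken: (34 − 32.4375)² / 32.4375 = 0.0753

0.075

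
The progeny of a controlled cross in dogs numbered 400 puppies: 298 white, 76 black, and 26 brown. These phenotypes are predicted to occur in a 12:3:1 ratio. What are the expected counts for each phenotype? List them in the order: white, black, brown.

300, 75, 25

Total ratio parts = 16. Expected numbers out of 400:
  white: 400 × 12/16 = 300
  black: 400 × 3/16 = 75
  brown: 400 × 1/16 = 25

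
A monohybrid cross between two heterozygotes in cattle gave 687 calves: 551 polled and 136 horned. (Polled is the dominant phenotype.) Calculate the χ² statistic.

For a monohybrid cross between heterozygotes with complete dominance, the expected phenotypic ratio is 3:1.
Expected counts for N = 687 under a 3:1 ratio (total parts = 4):
  polled: 687 × 3/4 = 515.25
  horned: 687 × 1/4 = 171.75
χ² = Σ (O − E)² / E
  polled: (551 − 515.25)² / 515.25 = 2.4805
  horned: (136 − 171.75)² / 171.75 = 7.4414
χ² = 2.4805 + 7.4414 = 9.9219 ≈ 9.922

9.922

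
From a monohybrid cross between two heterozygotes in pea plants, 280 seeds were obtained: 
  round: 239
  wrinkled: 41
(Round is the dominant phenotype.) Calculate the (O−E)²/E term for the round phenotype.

For a monohybrid cross between heterozygotes with complete dominance, the expected phenotypic ratio is 3:1.
Expected counts for N = 280 under a 3:1 ratio (total parts = 4):
  round: 280 × 3/4 = 210
  wrinkled: 280 × 1/4 = 70
Contribution of round: (239 − 210)² / 210 = 4.0048

4.005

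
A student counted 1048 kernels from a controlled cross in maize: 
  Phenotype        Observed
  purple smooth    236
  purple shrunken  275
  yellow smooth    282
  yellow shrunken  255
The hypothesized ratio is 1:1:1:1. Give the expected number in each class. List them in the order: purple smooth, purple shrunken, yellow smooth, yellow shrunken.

Total ratio parts = 4. Expected numbers out of 1048:
  purple smooth: 1048 × 1/4 = 262
  purple shrunken: 1048 × 1/4 = 262
  yellow smooth: 1048 × 1/4 = 262
  yellow shrunken: 1048 × 1/4 = 262

262, 262, 262, 262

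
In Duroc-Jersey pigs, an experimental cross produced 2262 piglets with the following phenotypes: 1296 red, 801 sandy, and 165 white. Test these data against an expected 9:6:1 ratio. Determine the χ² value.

Under the 9:6:1 hypothesis (Σ ratio = 16, N = 2262):
  red: 2262 × 9/16 = 1272.375
  sandy: 2262 × 6/16 = 848.25
  white: 2262 × 1/16 = 141.375
χ² = Σ (O − E)² / E
  red: (1296 − 1272.375)² / 1272.375 = 0.4387
  sandy: (801 − 848.25)² / 848.25 = 2.6320
  white: (165 − 141.375)² / 141.375 = 3.9479
χ² = 0.4387 + 2.6320 + 3.9479 = 7.0186 ≈ 7.019

7.019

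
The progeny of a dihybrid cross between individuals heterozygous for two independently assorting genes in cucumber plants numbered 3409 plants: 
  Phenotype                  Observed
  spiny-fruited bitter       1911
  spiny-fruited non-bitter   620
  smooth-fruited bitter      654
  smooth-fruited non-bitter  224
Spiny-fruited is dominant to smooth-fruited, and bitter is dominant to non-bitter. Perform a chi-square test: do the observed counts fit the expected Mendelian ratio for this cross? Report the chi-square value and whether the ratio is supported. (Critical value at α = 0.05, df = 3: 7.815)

A dihybrid F₂ with independent assortment and complete dominance at both loci gives a 9:3:3:1 phenotypic ratio.
Expected counts for N = 3409 under a 9:3:3:1 ratio (total parts = 16):
  spiny-fruited bitter: 3409 × 9/16 = 1917.5625
  spiny-fruited non-bitter: 3409 × 3/16 = 639.1875
  smooth-fruited bitter: 3409 × 3/16 = 639.1875
  smooth-fruited non-bitter: 3409 × 1/16 = 213.0625
χ² = Σ (O − E)² / E
  spiny-fruited bitter: (1911 − 1917.5625)² / 1917.5625 = 0.0225
  spiny-fruited non-bitter: (620 − 639.1875)² / 639.1875 = 0.5760
  smooth-fruited bitter: (654 − 639.1875)² / 639.1875 = 0.3433
  smooth-fruited non-bitter: (224 − 213.0625)² / 213.0625 = 0.5615
χ² = 0.0225 + 0.5760 + 0.3433 + 0.5615 = 1.5033 ≈ 1.503
Degrees of freedom = 4 − 1 = 3; critical value at α = 0.05 is 7.815.
Since 1.503 < 7.815, we fail to reject the null hypothesis — the data are consistent with the 9:3:3:1 ratio.

1.503; consistent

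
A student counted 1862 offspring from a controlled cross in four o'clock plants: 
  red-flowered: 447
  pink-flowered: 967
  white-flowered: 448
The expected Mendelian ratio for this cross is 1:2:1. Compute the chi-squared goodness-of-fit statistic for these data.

Under the 1:2:1 hypothesis (Σ ratio = 4, N = 1862):
  red-flowered: 1862 × 1/4 = 465.5
  pink-flowered: 1862 × 2/4 = 931
  white-flowered: 1862 × 1/4 = 465.5
χ² = Σ (O − E)² / E
  red-flowered: (447 − 465.5)² / 465.5 = 0.7352
  pink-flowered: (967 − 931)² / 931 = 1.3921
  white-flowered: (448 − 465.5)² / 465.5 = 0.6579
χ² = 0.7352 + 1.3921 + 0.6579 = 2.7852 ≈ 2.785

2.785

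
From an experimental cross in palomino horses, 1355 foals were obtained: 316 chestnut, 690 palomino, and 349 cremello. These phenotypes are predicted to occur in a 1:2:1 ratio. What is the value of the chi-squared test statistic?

Expected counts for N = 1355 under a 1:2:1 ratio (total parts = 4):
  chestnut: 1355 × 1/4 = 338.75
  palomino: 1355 × 2/4 = 677.5
  cremello: 1355 × 1/4 = 338.75
χ² = Σ (O − E)² / E
  chestnut: (316 − 338.75)² / 338.75 = 1.5279
  palomino: (690 − 677.5)² / 677.5 = 0.2306
  cremello: (349 − 338.75)² / 338.75 = 0.3101
χ² = 1.5279 + 0.2306 + 0.3101 = 2.0686 ≈ 2.069

2.069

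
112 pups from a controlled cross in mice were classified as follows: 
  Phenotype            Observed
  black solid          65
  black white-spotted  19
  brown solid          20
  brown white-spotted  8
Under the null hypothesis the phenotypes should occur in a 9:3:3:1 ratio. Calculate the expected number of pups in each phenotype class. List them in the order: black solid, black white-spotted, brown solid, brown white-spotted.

Under the 9:3:3:1 hypothesis (Σ ratio = 16, N = 112):
  black solid: 112 × 9/16 = 63
  black white-spotted: 112 × 3/16 = 21
  brown solid: 112 × 3/16 = 21
  brown white-spotted: 112 × 1/16 = 7

63, 21, 21, 7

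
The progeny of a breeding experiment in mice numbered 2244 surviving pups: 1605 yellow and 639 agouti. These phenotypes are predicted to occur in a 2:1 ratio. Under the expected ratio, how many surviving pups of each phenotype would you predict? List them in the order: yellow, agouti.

1496, 748

Under the 2:1 hypothesis (Σ ratio = 3, N = 2244):
  yellow: 2244 × 2/3 = 1496
  agouti: 2244 × 1/3 = 748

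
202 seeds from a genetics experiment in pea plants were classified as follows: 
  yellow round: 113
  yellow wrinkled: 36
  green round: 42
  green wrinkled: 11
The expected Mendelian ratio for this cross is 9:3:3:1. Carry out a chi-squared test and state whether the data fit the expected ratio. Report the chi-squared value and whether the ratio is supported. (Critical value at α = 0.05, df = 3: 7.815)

0.755; consistent

Total ratio parts = 16. Expected numbers out of 202:
  yellow round: 202 × 9/16 = 113.625
  yellow wrinkled: 202 × 3/16 = 37.875
  green round: 202 × 3/16 = 37.875
  green wrinkled: 202 × 1/16 = 12.625
χ² = Σ (O − E)² / E
  yellow round: (113 − 113.625)² / 113.625 = 0.0034
  yellow wrinkled: (36 − 37.875)² / 37.875 = 0.0928
  green round: (42 − 37.875)² / 37.875 = 0.4493
  green wrinkled: (11 − 12.625)² / 12.625 = 0.2092
χ² = 0.0034 + 0.0928 + 0.4493 + 0.2092 = 0.7547 ≈ 0.755
Degrees of freedom = 4 − 1 = 3; critical value at α = 0.05 is 7.815.
Since 0.755 < 7.815, we fail to reject the null hypothesis — the data are consistent with the 9:3:3:1 ratio.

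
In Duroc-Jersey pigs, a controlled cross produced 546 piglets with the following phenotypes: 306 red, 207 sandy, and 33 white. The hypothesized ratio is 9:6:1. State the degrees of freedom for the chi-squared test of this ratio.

A goodness-of-fit test with 3 phenotype classes has df = 3 − 1 = 2.

2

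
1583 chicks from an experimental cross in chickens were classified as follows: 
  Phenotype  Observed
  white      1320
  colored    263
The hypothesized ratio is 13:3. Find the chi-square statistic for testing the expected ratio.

The 13:3 ratio has 16 parts, so with N = 1583 the expected counts are:
  white: 1583 × 13/16 = 1286.1875
  colored: 1583 × 3/16 = 296.8125
χ² = Σ (O − E)² / E
  white: (1320 − 1286.1875)² / 1286.1875 = 0.8889
  colored: (263 − 296.8125)² / 296.8125 = 3.8519
χ² = 0.8889 + 3.8519 = 4.7408 ≈ 4.741

4.741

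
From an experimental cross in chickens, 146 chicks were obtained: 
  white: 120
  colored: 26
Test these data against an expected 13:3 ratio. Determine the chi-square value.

Expected counts for N = 146 under a 13:3 ratio (total parts = 16):
  white: 146 × 13/16 = 118.625
  colored: 146 × 3/16 = 27.375
χ² = Σ (O − E)² / E
  white: (120 − 118.625)² / 118.625 = 0.0159
  colored: (26 − 27.375)² / 27.375 = 0.0691
χ² = 0.0159 + 0.0691 = 0.085

0.085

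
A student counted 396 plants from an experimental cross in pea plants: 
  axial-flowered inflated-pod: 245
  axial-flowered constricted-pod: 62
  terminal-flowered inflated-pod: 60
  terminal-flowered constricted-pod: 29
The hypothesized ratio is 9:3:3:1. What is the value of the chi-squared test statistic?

Under the 9:3:3:1 hypothesis (Σ ratio = 16, N = 396):
  axial-flowered inflated-pod: 396 × 9/16 = 222.75
  axial-flowered constricted-pod: 396 × 3/16 = 74.25
  terminal-flowered inflated-pod: 396 × 3/16 = 74.25
  terminal-flowered constricted-pod: 396 × 1/16 = 24.75
χ² = Σ (O − E)² / E
  axial-flowered inflated-pod: (245 − 222.75)² / 222.75 = 2.2225
  axial-flowered constricted-pod: (62 − 74.25)² / 74.25 = 2.0210
  terminal-flowered inflated-pod: (60 − 74.25)² / 74.25 = 2.7348
  terminal-flowered constricted-pod: (29 − 24.75)² / 24.75 = 0.7298
χ² = 2.2225 + 2.0210 + 2.7348 + 0.7298 = 7.7081 ≈ 7.708

7.708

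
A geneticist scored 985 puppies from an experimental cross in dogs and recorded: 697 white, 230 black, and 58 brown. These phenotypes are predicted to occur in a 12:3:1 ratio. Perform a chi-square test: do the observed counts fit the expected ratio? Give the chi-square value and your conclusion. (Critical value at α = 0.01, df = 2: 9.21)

13.683; not consistent

Expected counts for N = 985 under a 12:3:1 ratio (total parts = 16):
  white: 985 × 12/16 = 738.75
  black: 985 × 3/16 = 184.6875
  brown: 985 × 1/16 = 61.5625
χ² = Σ (O − E)² / E
  white: (697 − 738.75)² / 738.75 = 2.3595
  black: (230 − 184.6875)² / 184.6875 = 11.1173
  brown: (58 − 61.5625)² / 61.5625 = 0.2062
χ² = 2.3595 + 11.1173 + 0.2062 = 13.683
Degrees of freedom = 3 − 1 = 2; critical value at α = 0.01 is 9.21.
Since 13.683 > 9.21, we reject the null hypothesis — the data do not fit the 12:3:1 ratio.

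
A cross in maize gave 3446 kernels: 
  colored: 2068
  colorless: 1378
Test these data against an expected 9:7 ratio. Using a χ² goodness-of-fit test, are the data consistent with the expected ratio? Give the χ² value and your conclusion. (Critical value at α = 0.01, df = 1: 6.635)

19.814; not consistent

Expected counts for N = 3446 under a 9:7 ratio (total parts = 16):
  colored: 3446 × 9/16 = 1938.375
  colorless: 3446 × 7/16 = 1507.625
χ² = Σ (O − E)² / E
  colored: (2068 − 1938.375)² / 1938.375 = 8.6684
  colorless: (1378 − 1507.625)² / 1507.625 = 11.1451
χ² = 8.6684 + 11.1451 = 19.8135 ≈ 19.814
Degrees of freedom = 2 − 1 = 1; critical value at α = 0.01 is 6.635.
Since 19.814 > 6.635, we reject the null hypothesis — the data do not fit the 9:7 ratio.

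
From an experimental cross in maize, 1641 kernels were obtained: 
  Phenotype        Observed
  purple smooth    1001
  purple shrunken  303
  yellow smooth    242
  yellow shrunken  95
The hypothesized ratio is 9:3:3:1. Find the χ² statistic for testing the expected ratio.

Total ratio parts = 16. Expected numbers out of 1641:
  purple smooth: 1641 × 9/16 = 923.0625
  purple shrunken: 1641 × 3/16 = 307.6875
  yellow smooth: 1641 × 3/16 = 307.6875
  yellow shrunken: 1641 × 1/16 = 102.5625
χ² = Σ (O − E)² / E
  purple smooth: (1001 − 923.0625)² / 923.0625 = 6.5805
  purple shrunken: (303 − 307.6875)² / 307.6875 = 0.0714
  yellow smooth: (242 − 307.6875)² / 307.6875 = 14.0235
  yellow shrunken: (95 − 102.5625)² / 102.5625 = 0.5576
χ² = 6.5805 + 0.0714 + 14.0235 + 0.5576 = 21.233

21.233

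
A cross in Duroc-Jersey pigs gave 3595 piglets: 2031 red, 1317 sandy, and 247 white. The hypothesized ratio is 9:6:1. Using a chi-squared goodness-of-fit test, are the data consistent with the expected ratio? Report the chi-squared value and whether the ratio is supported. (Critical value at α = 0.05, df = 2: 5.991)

The 9:6:1 ratio has 16 parts, so with N = 3595 the expected counts are:
  red: 3595 × 9/16 = 2022.1875
  sandy: 3595 × 6/16 = 1348.125
  white: 3595 × 1/16 = 224.6875
χ² = Σ (O − E)² / E
  red: (2031 − 2022.1875)² / 2022.1875 = 0.0384
  sandy: (1317 − 1348.125)² / 1348.125 = 0.7186
  white: (247 − 224.6875)² / 224.6875 = 2.2157
χ² = 0.0384 + 0.7186 + 2.2157 = 2.9727 ≈ 2.973
Degrees of freedom = 3 − 1 = 2; critical value at α = 0.05 is 5.991.
Since 2.973 < 5.991, we fail to reject the null hypothesis — the data are consistent with the 9:6:1 ratio.

2.973; consistent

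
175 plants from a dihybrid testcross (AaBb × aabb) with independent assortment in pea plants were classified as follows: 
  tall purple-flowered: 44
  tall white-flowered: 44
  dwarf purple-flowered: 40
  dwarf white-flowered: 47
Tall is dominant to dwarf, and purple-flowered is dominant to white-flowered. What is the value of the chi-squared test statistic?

A dihybrid testcross with independent assortment gives a 1:1:1:1 ratio.
The 1:1:1:1 ratio has 4 parts, so with N = 175 the expected counts are:
  tall purple-flowered: 175 × 1/4 = 43.75
  tall white-flowered: 175 × 1/4 = 43.75
  dwarf purple-flowered: 175 × 1/4 = 43.75
  dwarf white-flowered: 175 × 1/4 = 43.75
χ² = Σ (O − E)² / E
  tall purple-flowered: (44 − 43.75)² / 43.75 = 0.0014
  tall white-flowered: (44 − 43.75)² / 43.75 = 0.0014
  dwarf purple-flowered: (40 − 43.75)² / 43.75 = 0.3214
  dwarf white-flowered: (47 − 43.75)² / 43.75 = 0.2414
χ² = 0.0014 + 0.0014 + 0.3214 + 0.2414 = 0.5656 ≈ 0.566

0.566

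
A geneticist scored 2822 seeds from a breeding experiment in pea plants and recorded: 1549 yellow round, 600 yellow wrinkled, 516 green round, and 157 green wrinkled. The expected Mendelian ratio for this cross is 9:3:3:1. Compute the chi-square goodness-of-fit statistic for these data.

Total ratio parts = 16. Expected numbers out of 2822:
  yellow round: 2822 × 9/16 = 1587.375
  yellow wrinkled: 2822 × 3/16 = 529.125
  green round: 2822 × 3/16 = 529.125
  green wrinkled: 2822 × 1/16 = 176.375
χ² = Σ (O − E)² / E
  yellow round: (1549 − 1587.375)² / 1587.375 = 0.9277
  yellow wrinkled: (600 − 529.125)² / 529.125 = 9.4935
  green round: (516 − 529.125)² / 529.125 = 0.3256
  green wrinkled: (157 − 176.375)² / 176.375 = 2.1284
χ² = 0.9277 + 9.4935 + 0.3256 + 2.1284 = 12.8752 ≈ 12.875

12.875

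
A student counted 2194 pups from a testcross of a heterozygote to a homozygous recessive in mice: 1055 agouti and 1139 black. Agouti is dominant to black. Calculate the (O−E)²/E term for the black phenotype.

A testcross of a heterozygote (Aa × aa) gives a 1:1 phenotypic ratio.
The 1:1 ratio has 2 parts, so with N = 2194 the expected counts are:
  agouti: 2194 × 1/2 = 1097
  black: 2194 × 1/2 = 1097
Contribution of black: (1139 − 1097)² / 1097 = 1.6080

1.608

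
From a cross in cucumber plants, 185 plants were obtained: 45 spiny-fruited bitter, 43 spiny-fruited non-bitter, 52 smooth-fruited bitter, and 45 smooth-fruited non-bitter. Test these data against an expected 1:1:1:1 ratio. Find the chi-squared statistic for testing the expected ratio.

Total ratio parts = 4. Expected numbers out of 185:
  spiny-fruited bitter: 185 × 1/4 = 46.25
  spiny-fruited non-bitter: 185 × 1/4 = 46.25
  smooth-fruited bitter: 185 × 1/4 = 46.25
  smooth-fruited non-bitter: 185 × 1/4 = 46.25
χ² = Σ (O − E)² / E
  spiny-fruited bitter: (45 − 46.25)² / 46.25 = 0.0338
  spiny-fruited non-bitter: (43 − 46.25)² / 46.25 = 0.2284
  smooth-fruited bitter: (52 − 46.25)² / 46.25 = 0.7149
  smooth-fruited non-bitter: (45 − 46.25)² / 46.25 = 0.0338
χ² = 0.0338 + 0.2284 + 0.7149 + 0.0338 = 1.0109 ≈ 1.011

1.011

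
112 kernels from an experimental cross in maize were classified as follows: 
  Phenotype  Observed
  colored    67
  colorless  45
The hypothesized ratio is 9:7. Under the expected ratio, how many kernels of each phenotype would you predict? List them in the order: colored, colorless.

Total ratio parts = 16. Expected numbers out of 112:
  colored: 112 × 9/16 = 63
  colorless: 112 × 7/16 = 49

63, 49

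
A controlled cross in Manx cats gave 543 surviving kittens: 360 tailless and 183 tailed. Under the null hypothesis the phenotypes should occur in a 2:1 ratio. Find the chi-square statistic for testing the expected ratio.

Total ratio parts = 3. Expected numbers out of 543:
  tailless: 543 × 2/3 = 362
  tailed: 543 × 1/3 = 181
χ² = Σ (O − E)² / E
  tailless: (360 − 362)² / 362 = 0.0110
  tailed: (183 − 181)² / 181 = 0.0221
χ² = 0.0110 + 0.0221 = 0.0331 ≈ 0.033

0.033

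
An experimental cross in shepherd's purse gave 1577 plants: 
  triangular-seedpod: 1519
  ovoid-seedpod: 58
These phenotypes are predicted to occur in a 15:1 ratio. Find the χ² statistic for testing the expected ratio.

Total ratio parts = 16. Expected numbers out of 1577:
  triangular-seedpod: 1577 × 15/16 = 1478.4375
  ovoid-seedpod: 1577 × 1/16 = 98.5625
χ² = Σ (O − E)² / E
  triangular-seedpod: (1519 − 1478.4375)² / 1478.4375 = 1.1129
  ovoid-seedpod: (58 − 98.5625)² / 98.5625 = 16.6931
χ² = 1.1129 + 16.6931 = 17.806

17.806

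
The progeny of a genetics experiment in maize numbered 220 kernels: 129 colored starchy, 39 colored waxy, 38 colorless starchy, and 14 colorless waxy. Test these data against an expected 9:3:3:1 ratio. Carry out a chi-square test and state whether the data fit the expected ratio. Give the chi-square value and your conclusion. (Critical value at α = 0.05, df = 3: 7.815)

0.606; consistent

Under the 9:3:3:1 hypothesis (Σ ratio = 16, N = 220):
  colored starchy: 220 × 9/16 = 123.75
  colored waxy: 220 × 3/16 = 41.25
  colorless starchy: 220 × 3/16 = 41.25
  colorless waxy: 220 × 1/16 = 13.75
χ² = Σ (O − E)² / E
  colored starchy: (129 − 123.75)² / 123.75 = 0.2227
  colored waxy: (39 − 41.25)² / 41.25 = 0.1227
  colorless starchy: (38 − 41.25)² / 41.25 = 0.2561
  colorless waxy: (14 − 13.75)² / 13.75 = 0.0045
χ² = 0.2227 + 0.1227 + 0.2561 + 0.0045 = 0.606
Degrees of freedom = 4 − 1 = 3; critical value at α = 0.05 is 7.815.
Since 0.606 < 7.815, we fail to reject the null hypothesis — the data are consistent with the 9:3:3:1 ratio.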